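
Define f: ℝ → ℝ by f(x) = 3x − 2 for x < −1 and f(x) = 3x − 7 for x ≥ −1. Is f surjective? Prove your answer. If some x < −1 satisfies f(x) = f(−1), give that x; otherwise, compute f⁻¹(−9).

-8/3

Both pieces are strictly increasing (slopes 3 and 3), so each is injective on its own interval.
The left piece maps (−∞, −1) onto (−∞, −5); the right piece maps [−1, ∞) onto [−10, ∞).
The union (−∞, −5) ∪ [−10, ∞) covers ℝ, so f is surjective.
For the follow-up: the images overlap, so an x < −1 with f(x) = f(−1) exists. f(−1) = −10; solving 3x − 2 = −10 for x < −1 gives x = (−10 + 2)/3 = −8/3.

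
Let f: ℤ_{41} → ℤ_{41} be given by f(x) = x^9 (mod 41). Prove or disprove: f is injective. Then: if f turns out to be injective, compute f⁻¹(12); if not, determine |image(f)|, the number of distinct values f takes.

11

Since 41 is prime, the nonzero elements of ℤ_{41} form a cyclic group of order 40.
As gcd(9, 40) = 1, raising to the 9th power is a bijection on this group: if u^9 ≡ v^9 then (uv^{−1})^9 = 1, and the only element of order dividing gcd(9, 40) = 1 is 1, so u = v.
With f(0) = 0 this makes f injective on all of ℤ_{41}, hence bijective (finite equal-size domain and codomain). In particular f is injective.
Since f is injective, we find the preimage of 12. The inverse of x ↦ x^9 on (ℤ_{41})^× is x ↦ x^9, because 9·9 = 81 = 2·40 + 1 ≡ 1 (mod 40) and x^{40} = 1 for x ≠ 0 (Fermat). So f⁻¹(12) = 12^9 mod 41.
Repeated squaring mod 41: 12^1 ≡ 12, 12^2 ≡ 12² = 144 ≡ 21, 12^4 ≡ 21² = 441 ≡ 31, 12^8 ≡ 31² = 961 ≡ 18. Since 9 = 8 + 1, 12^9 ≡ 18·12: 18·12 = 216 ≡ 11. So 12^9 ≡ 11 (mod 41).
Hence f⁻¹(12) = 11.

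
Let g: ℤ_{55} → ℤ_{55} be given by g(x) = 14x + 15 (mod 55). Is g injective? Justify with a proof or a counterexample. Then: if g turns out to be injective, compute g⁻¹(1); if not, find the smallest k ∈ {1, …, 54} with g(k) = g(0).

Suppose g(u) = g(v) in ℤ_{55}. Then 14u + 15 ≡ 14v + 15 (mod 55), hence 14(u − v) ≡ 0 (mod 55).
Since gcd(14, 55) = 1, 14 is invertible modulo 55, thus u − v ≡ 0 (mod 55), i.e. u = v.
So g is injective.
We now compute 14⁻¹ mod 55 explicitly. Euclid's algorithm: 55 = 3·14 + 13, 14 = 1·13 + 1; back-substituting gives 1 = 4·14 − 1·55, so 14⁻¹ ≡ 4 (mod 55).
Since g is injective, we find g⁻¹(1): we need 14x ≡ 1 − 15 ≡ 41 (mod 55). Using 14⁻¹ = 4: x ≡ 4·41 = 164 = 2·55 + 54, so x = 54.
Check: g(54) = 14·54 + 15 = 771 = 14·55 + 1 ≡ 1 (mod 55).

54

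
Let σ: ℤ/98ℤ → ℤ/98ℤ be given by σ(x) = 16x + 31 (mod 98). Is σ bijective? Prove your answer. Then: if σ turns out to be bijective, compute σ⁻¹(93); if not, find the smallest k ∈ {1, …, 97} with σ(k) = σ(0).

49

We have gcd(16, 98) = 2 > 1. Taking a = 0 and b = 49: σ(0) = 31 and σ(49) = 16·49 + 31 = 815 ≡ 31 (mod 98).
So σ(0) = σ(49) while 0 ≠ 49, so σ is not injective, hence not bijective.
Since σ is not bijective, we find the least positive k with σ(k) = σ(0): this means 16k ≡ 0 (mod 98), i.e. 98 ∣ 16k. Since gcd(16, 98) = 2, dividing through by 2 this holds exactly when 49 ∣ 8k, and as gcd(8, 49) = 1, exactly when 49 ∣ k.
The smallest positive such k is 49.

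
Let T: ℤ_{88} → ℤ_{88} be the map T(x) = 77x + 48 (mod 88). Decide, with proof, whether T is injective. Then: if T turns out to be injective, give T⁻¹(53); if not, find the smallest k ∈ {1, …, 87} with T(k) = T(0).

8

We have gcd(77, 88) = 11 > 1. Taking a = 0 and b = 8: T(0) = 48 and T(8) = 77·8 + 48 = 664 ≡ 48 (mod 88).
So T(0) = T(8) while 0 ≠ 8, therefore T is not injective.
Since T is not injective, we find the least positive k with T(k) = T(0): this means 77k ≡ 0 (mod 88), i.e. 88 ∣ 77k. Since gcd(77, 88) = 11, dividing through by 11 this holds exactly when 8 ∣ 7k, and as gcd(7, 8) = 1, exactly when 8 ∣ k.
The smallest positive such k is 8.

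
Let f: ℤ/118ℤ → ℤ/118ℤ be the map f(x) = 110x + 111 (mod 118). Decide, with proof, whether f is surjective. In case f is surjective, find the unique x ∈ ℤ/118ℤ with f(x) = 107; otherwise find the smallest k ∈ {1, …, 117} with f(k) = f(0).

Since gcd(110, 118) = 2, we have 110x ≡ 0 (mod 2) for all x, so f(x) ≡ 1 (mod 2).
But 0 ≢ 1 (mod 2), so 0 ∈ ℤ/118ℤ has no preimage. So f is not surjective.
Since f is not surjective, we find the least positive k with f(k) = f(0): this means 110k ≡ 0 (mod 118), i.e. 118 ∣ 110k. Since gcd(110, 118) = 2, dividing through by 2 this holds exactly when 59 ∣ 55k, and as gcd(55, 59) = 1, exactly when 59 ∣ k.
The smallest positive such k is 59.

59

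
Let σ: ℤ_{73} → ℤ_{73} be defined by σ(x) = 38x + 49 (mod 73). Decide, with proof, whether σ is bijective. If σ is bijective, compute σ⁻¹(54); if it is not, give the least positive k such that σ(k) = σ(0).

If σ(x_1) = σ(x_2), then 38x_1 ≡ 38x_2 (mod 73). Because gcd(38, 73) = 1, we may cancel 38 to get x_1 ≡ x_2 (mod 73).
We now compute 38⁻¹ mod 73 explicitly. Euclid's algorithm: 73 = 1·38 + 35, 38 = 1·35 + 3, 35 = 11·3 + 2, 3 = 1·2 + 1; back-substituting gives 1 = 25·38 − 13·73, so 38⁻¹ ≡ 25 (mod 73).
For any y ∈ ℤ_{73}, x = 25(y − 49) mod 73 satisfies σ(x) = 38·25(y − 49) + 49 ≡ y (since 38·25 ≡ 1 mod 73). So every y has a preimage.
So σ is bijective.
Since σ is bijective, we compute σ⁻¹(54): solve 38x + 49 ≡ 54 (mod 73), i.e. 38x ≡ 5 (mod 73).
Multiplying by 38⁻¹ = 25 gives x ≡ 25·5 = 125 = 1·73 + 52 ≡ 52 (mod 73).
Check: σ(52) = 38·52 + 49 = 2025 = 27·73 + 54 ≡ 54 (mod 73).

52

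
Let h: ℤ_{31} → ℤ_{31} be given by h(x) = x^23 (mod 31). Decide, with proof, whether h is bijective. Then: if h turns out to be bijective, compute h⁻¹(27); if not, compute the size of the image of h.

15

Since 31 is prime, the nonzero elements of ℤ_{31} form a cyclic group of order 30.
As gcd(23, 30) = 1, raising to the 23rd power is a bijection on this group: if s^23 ≡ t^23 then (st^{−1})^23 = 1, and the only element of order dividing gcd(23, 30) = 1 is 1, so s = t.
With h(0) = 0 this makes h injective on all of ℤ_{31}, hence bijective (finite equal-size domain and codomain). In particular h is bijective.
Since h is bijective, we find the preimage of 27. The inverse of x ↦ x^23 on (ℤ_{31})^× is x ↦ x^17, because 23·17 = 391 = 13·30 + 1 ≡ 1 (mod 30) and x^{30} = 1 for x ≠ 0 (Fermat). So h⁻¹(27) = 27^17 mod 31.
Repeated squaring mod 31: 27^1 ≡ 27, 27^2 ≡ 27² = 729 ≡ 16, 27^4 ≡ 16² = 256 ≡ 8, 27^8 ≡ 8² = 64 ≡ 2, 27^16 ≡ 2² = 4. Since 17 = 16 + 1, 27^17 ≡ 4·27: 4·27 = 108 ≡ 15. So 27^17 ≡ 15 (mod 31).
Hence h⁻¹(27) = 15.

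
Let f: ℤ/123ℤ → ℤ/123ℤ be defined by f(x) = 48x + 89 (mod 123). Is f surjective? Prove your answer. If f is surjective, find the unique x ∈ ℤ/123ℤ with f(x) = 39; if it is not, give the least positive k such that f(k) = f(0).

By definition, surjectivity means every element of the codomain has a preimage under f.
Since gcd(48, 123) = 3, we have 48x ≡ 0 (mod 3) for all x, so f(x) ≡ 2 (mod 3).
But 0 ≢ 2 (mod 3), so 0 ∈ ℤ/123ℤ has no preimage. Hence f is not surjective.
Since f is not surjective, we find the least positive k with f(k) = f(0): this means 48k ≡ 0 (mod 123), i.e. 123 ∣ 48k. Since gcd(48, 123) = 3, dividing through by 3 this holds exactly when 41 ∣ 16k, and as gcd(16, 41) = 1, exactly when 41 ∣ k.
The smallest positive such k is 41.

41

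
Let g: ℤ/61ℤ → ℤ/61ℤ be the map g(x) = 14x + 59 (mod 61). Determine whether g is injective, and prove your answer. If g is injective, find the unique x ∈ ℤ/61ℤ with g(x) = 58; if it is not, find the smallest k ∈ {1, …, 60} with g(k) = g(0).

Recall that g is injective when g(a) = g(b) forces a = b.
If g(a) = g(b), then 14a ≡ 14b (mod 61). Because gcd(14, 61) = 1, we may cancel 14 to get a ≡ b (mod 61).
So g is injective.
We now compute 14⁻¹ mod 61 explicitly. Euclid's algorithm: 61 = 4·14 + 5, 14 = 2·5 + 4, 5 = 1·4 + 1; back-substituting gives 1 = 48·14 − 11·61, so 14⁻¹ ≡ 48 (mod 61).
Since g is injective, we compute g⁻¹(58): solve 14x + 59 ≡ 58 (mod 61), i.e. 14x ≡ 60 (mod 61).
Multiplying by 14⁻¹ = 48 gives x ≡ 48·60 = 2880 = 47·61 + 13 ≡ 13 (mod 61).
Check: g(13) = 14·13 + 59 = 241 = 3·61 + 58 ≡ 58 (mod 61).

13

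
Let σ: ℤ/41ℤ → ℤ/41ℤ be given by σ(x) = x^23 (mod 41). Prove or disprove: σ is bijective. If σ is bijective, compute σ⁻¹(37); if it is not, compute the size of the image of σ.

Since 41 is prime, the nonzero elements of ℤ/41ℤ form a cyclic group of order 40.
As gcd(23, 40) = 1, raising to the 23rd power is a bijection on this group: if s^23 ≡ t^23 then (st^{−1})^23 = 1, and the only element of order dividing gcd(23, 40) = 1 is 1, so s = t.
With σ(0) = 0 this makes σ injective on all of ℤ/41ℤ, hence bijective (finite equal-size domain and codomain). In particular σ is bijective.
Since σ is bijective, we find the preimage of 37. The inverse of x ↦ x^23 on (ℤ/41ℤ)^× is x ↦ x^7, because 23·7 = 161 = 4·40 + 1 ≡ 1 (mod 40) and x^{40} = 1 for x ≠ 0 (Fermat). So σ⁻¹(37) = 37^7 mod 41.
Repeated squaring mod 41: 37^1 ≡ 37, 37^2 ≡ 37² = 1369 ≡ 16, 37^4 ≡ 16² = 256 ≡ 10. Since 7 = 4 + 2 + 1, 37^7 ≡ 10·16·37: 10·16 = 160 ≡ 37, then 37·37 = 1369 ≡ 16. So 37^7 ≡ 16 (mod 41).
Hence σ⁻¹(37) = 16.

16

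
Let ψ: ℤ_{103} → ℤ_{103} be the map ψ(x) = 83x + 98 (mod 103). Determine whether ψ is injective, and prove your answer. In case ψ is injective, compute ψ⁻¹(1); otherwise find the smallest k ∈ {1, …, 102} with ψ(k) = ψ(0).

10

Suppose ψ(x_1) = ψ(x_2) in ℤ_{103}. Then 83x_1 + 98 ≡ 83x_2 + 98 (mod 103), thus 83(x_1 − x_2) ≡ 0 (mod 103).
Since gcd(83, 103) = 1, 83 is invertible modulo 103, hence x_1 − x_2 ≡ 0 (mod 103), i.e. x_1 = x_2.
So ψ is injective.
We now compute 83⁻¹ mod 103 explicitly. Euclid's algorithm: 103 = 1·83 + 20, 83 = 4·20 + 3, 20 = 6·3 + 2, 3 = 1·2 + 1; back-substituting gives 1 = 36·83 − 29·103, so 83⁻¹ ≡ 36 (mod 103).
Since ψ is injective, we find ψ⁻¹(1): we need 83x ≡ 1 − 98 ≡ 6 (mod 103). Using 83⁻¹ = 36: x ≡ 36·6 = 216 = 2·103 + 10, so x = 10.
Check: ψ(10) = 83·10 + 98 = 928 = 9·103 + 1 ≡ 1 (mod 103).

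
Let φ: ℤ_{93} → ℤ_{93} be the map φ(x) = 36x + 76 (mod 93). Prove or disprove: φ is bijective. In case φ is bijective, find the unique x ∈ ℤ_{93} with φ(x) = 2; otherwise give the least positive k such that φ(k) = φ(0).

We have gcd(36, 93) = 3 > 1. Taking a = 0 and b = 31: φ(0) = 76 and φ(31) = 36·31 + 76 = 1192 ≡ 76 (mod 93).
So φ(0) = φ(31) while 0 ≠ 31, hence φ is not injective, hence not bijective.
Since φ is not bijective, we find the least positive k with φ(k) = φ(0): this means 36k ≡ 0 (mod 93), i.e. 93 ∣ 36k. Since gcd(36, 93) = 3, dividing through by 3 this holds exactly when 31 ∣ 12k, and as gcd(12, 31) = 1, exactly when 31 ∣ k.
The smallest positive such k is 31.

31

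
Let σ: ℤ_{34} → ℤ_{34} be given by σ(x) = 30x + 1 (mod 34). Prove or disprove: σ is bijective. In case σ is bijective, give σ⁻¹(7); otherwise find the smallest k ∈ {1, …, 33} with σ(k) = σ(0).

17

Recall that injectivity means: for all a, b in the domain, σ(a) = σ(b) implies a = b.
We have gcd(30, 34) = 2 > 1. Taking a = 0 and b = 17: σ(0) = 1 and σ(17) = 30·17 + 1 = 511 ≡ 1 (mod 34).
So σ(0) = σ(17) while 0 ≠ 17, hence σ is not injective, hence not bijective.
Since σ is not bijective, we find the least positive k with σ(k) = σ(0): this means 30k ≡ 0 (mod 34), i.e. 34 ∣ 30k. Since gcd(30, 34) = 2, dividing through by 2 this holds exactly when 17 ∣ 15k, and as gcd(15, 17) = 1, exactly when 17 ∣ k.
The smallest positive such k is 17.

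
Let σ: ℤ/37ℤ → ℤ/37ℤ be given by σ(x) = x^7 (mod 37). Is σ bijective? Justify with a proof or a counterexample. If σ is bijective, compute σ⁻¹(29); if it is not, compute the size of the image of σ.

Since 37 is prime, the nonzero elements of ℤ/37ℤ form a cyclic group of order 36.
As gcd(7, 36) = 1, raising to the 7th power is a bijection on this group: if s^7 ≡ t^7 then (st^{−1})^7 = 1, and the only element of order dividing gcd(7, 36) = 1 is 1, so s = t.
With σ(0) = 0 this makes σ injective on all of ℤ/37ℤ, hence bijective (finite equal-size domain and codomain). In particular σ is bijective.
Since σ is bijective, we find the preimage of 29. The inverse of x ↦ x^7 on (ℤ/37ℤ)^× is x ↦ x^31, because 7·31 = 217 = 6·36 + 1 ≡ 1 (mod 36) and x^{36} = 1 for x ≠ 0 (Fermat). So σ⁻¹(29) = 29^31 mod 37.
Repeated squaring mod 37: 29^1 ≡ 29, 29^2 ≡ 29² = 841 ≡ 27, 29^4 ≡ 27² = 729 ≡ 26, 29^8 ≡ 26² = 676 ≡ 10, 29^16 ≡ 10² = 100 ≡ 26. Since 31 = 16 + 8 + 4 + 2 + 1, 29^31 ≡ 26·10·26·27·29: 26·10 = 260 ≡ 1, then 1·26 = 26, then 26·27 = 702 ≡ 36, then 36·29 = 1044 ≡ 8. So 29^31 ≡ 8 (mod 37).
Hence σ⁻¹(29) = 8.

8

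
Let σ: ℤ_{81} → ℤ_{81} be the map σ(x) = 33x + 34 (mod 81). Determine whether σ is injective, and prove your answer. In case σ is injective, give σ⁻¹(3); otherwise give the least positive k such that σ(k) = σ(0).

We have gcd(33, 81) = 3 > 1. Taking u = 0 and v = 27: σ(0) = 34 and σ(27) = 33·27 + 34 = 925 ≡ 34 (mod 81).
So σ(0) = σ(27) while 0 ≠ 27, therefore σ is not injective.
Since σ is not injective, we find the least positive k with σ(k) = σ(0): this means 33k ≡ 0 (mod 81), i.e. 81 ∣ 33k. Since gcd(33, 81) = 3, dividing through by 3 this holds exactly when 27 ∣ 11k, and as gcd(11, 27) = 1, exactly when 27 ∣ k.
The smallest positive such k is 27.

27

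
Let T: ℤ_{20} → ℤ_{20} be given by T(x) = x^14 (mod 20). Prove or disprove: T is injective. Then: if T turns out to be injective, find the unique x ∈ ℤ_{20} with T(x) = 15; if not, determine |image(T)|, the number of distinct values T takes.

T(4): Repeated squaring mod 20: 4^1 ≡ 4, 4^2 ≡ 4² = 16, 4^4 ≡ 16² = 256 ≡ 16, 4^8 ≡ 16² = 256 ≡ 16. Since 14 = 8 + 4 + 2, 4^14 ≡ 16·16·16: 16·16 = 256 ≡ 16, then 16·16 = 256 ≡ 16. So 4^14 ≡ 16 (mod 20).
T(6): Repeated squaring mod 20: 6^1 ≡ 6, 6^2 ≡ 6² = 36 ≡ 16, 6^4 ≡ 16² = 256 ≡ 16, 6^8 ≡ 16² = 256 ≡ 16. Since 14 = 8 + 4 + 2, 6^14 ≡ 16·16·16: 16·16 = 256 ≡ 16, then 16·16 = 256 ≡ 16. So 6^14 ≡ 16 (mod 20).
So T(4) = T(6) = 16 while 4 ≠ 6, so T is not injective.
Since T is not injective, we determine |image(T)|. Computing x^14 mod 20 for each x (by repeated squaring, reducing mod 20 at every step), the values T(0), T(1), …, T(19) are: 0, 1, 4, 9, 16, 5, 16, 9, 4, 1, 0, 1, 4, 9, 16, 5, 16, 9, 4, 1.
The distinct values are {0, 1, 4, 5, 9, 16}; there are 6 of them.

6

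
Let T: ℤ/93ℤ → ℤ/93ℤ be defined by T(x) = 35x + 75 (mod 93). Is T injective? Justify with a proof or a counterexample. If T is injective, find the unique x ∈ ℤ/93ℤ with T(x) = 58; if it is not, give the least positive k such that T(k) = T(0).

50

Suppose T(s) = T(t) in ℤ/93ℤ. Then 35s + 75 ≡ 35t + 75 (mod 93), so 35(s − t) ≡ 0 (mod 93).
Since gcd(35, 93) = 1, 35 is invertible modulo 93, hence s − t ≡ 0 (mod 93), i.e. s = t.
Hence T is injective.
We now compute 35⁻¹ mod 93 explicitly. Euclid's algorithm: 93 = 2·35 + 23, 35 = 1·23 + 12, 23 = 1·12 + 11, 12 = 1·11 + 1; back-substituting gives 1 = 8·35 − 3·93, so 35⁻¹ ≡ 8 (mod 93).
Since T is injective, we compute T⁻¹(58): solve 35x + 75 ≡ 58 (mod 93), i.e. 35x ≡ 76 (mod 93).
Multiplying by 35⁻¹ = 8 gives x ≡ 8·76 = 608 = 6·93 + 50 ≡ 50 (mod 93).
Check: T(50) = 35·50 + 75 = 1825 = 19·93 + 58 ≡ 58 (mod 93).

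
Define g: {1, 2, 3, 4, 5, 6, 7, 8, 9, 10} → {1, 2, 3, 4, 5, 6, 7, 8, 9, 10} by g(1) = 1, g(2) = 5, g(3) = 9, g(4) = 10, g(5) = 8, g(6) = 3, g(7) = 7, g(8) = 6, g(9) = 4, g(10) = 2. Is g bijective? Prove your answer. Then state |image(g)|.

10

The values 1, 5, 9, 10, 8, 3, 7, 6, 4, 2 are a permutation of {1, 2, 3, 4, 5, 6, 7, 8, 9, 10}: each element appears exactly once.
So g is injective and surjective, hence bijective.
The image of g is {1, 2, 3, 4, 5, 6, 7, 8, 9, 10}, which has 10 elements.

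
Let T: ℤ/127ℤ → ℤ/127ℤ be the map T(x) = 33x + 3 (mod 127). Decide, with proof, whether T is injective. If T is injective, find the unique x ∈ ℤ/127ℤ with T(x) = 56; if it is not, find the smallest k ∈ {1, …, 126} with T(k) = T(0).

17

If T(a) = T(b), then 33a ≡ 33b (mod 127). Because gcd(33, 127) = 1, we may cancel 33 to get a ≡ b (mod 127).
Therefore T is injective.
We now compute 33⁻¹ mod 127 explicitly. Euclid's algorithm: 127 = 3·33 + 28, 33 = 1·28 + 5, 28 = 5·5 + 3, 5 = 1·3 + 2, 3 = 1·2 + 1; back-substituting gives 1 = 77·33 − 20·127, so 33⁻¹ ≡ 77 (mod 127).
Since T is injective, we compute T⁻¹(56): solve 33x + 3 ≡ 56 (mod 127), i.e. 33x ≡ 53 (mod 127).
Multiplying by 33⁻¹ = 77 gives x ≡ 77·53 = 4081 = 32·127 + 17 ≡ 17 (mod 127).
Check: T(17) = 33·17 + 3 = 564 = 4·127 + 56 ≡ 56 (mod 127).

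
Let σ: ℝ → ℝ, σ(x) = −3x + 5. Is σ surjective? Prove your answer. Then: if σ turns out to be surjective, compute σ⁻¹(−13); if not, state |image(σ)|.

For any y ∈ ℝ, x = (y − 5)/(−3) satisfies σ(x) = y.
Hence σ is surjective.
Since σ is surjective, we compute σ⁻¹(−13) = (−13 − 5)/(−3) = 6.

6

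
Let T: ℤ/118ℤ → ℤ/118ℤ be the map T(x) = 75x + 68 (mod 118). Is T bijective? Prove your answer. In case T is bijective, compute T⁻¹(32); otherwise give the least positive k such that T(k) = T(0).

If T(s) = T(t), then 75s ≡ 75t (mod 118). Because gcd(75, 118) = 1, we may cancel 75 to get s ≡ t (mod 118).
We now compute 75⁻¹ mod 118 explicitly. Euclid's algorithm: 118 = 1·75 + 43, 75 = 1·43 + 32, 43 = 1·32 + 11, 32 = 2·11 + 10, 11 = 1·10 + 1; back-substituting gives 1 = 107·75 − 68·118, so 75⁻¹ ≡ 107 (mod 118).
For any y ∈ ℤ/118ℤ, x = 107(y − 68) mod 118 satisfies T(x) = 75·107(y − 68) + 68 ≡ y (since 75·107 ≡ 1 mod 118). So every y has a preimage.
So T is bijective.
Since T is bijective, we compute T⁻¹(32): solve 75x + 68 ≡ 32 (mod 118), i.e. 75x ≡ 82 (mod 118).
Multiplying by 75⁻¹ = 107 gives x ≡ 107·82 = 8774 = 74·118 + 42 ≡ 42 (mod 118).
Check: T(42) = 75·42 + 68 = 3218 = 27·118 + 32 ≡ 32 (mod 118).

42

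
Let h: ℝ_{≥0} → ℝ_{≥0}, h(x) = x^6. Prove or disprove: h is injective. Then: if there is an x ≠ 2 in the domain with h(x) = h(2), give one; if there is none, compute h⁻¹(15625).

5

On ℝ_{≥0}, x ↦ x^6 is strictly increasing, so h(a) = h(b) forces a = b. Thus h is injective.
Since x ↦ x^6 is strictly increasing on ℝ_{≥0}, it is injective there, so no x ≠ 2 in the domain has h(x) = h(2). We therefore compute h⁻¹(15625) = 15625^{1/6} = 5 (indeed 5^6 = 15625).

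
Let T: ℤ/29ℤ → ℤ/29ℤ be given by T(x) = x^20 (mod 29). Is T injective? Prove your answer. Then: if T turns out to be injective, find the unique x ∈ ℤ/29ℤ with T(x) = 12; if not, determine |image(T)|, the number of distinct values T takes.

T(2): Repeated squaring mod 29: 2^1 ≡ 2, 2^2 ≡ 2² = 4, 2^4 ≡ 4² = 16, 2^8 ≡ 16² = 256 ≡ 24, 2^16 ≡ 24² = 576 ≡ 25. Since 20 = 16 + 4, 2^20 ≡ 25·16: 25·16 = 400 ≡ 23. So 2^20 ≡ 23 (mod 29).
T(5): Repeated squaring mod 29: 5^1 ≡ 5, 5^2 ≡ 5² = 25, 5^4 ≡ 25² = 625 ≡ 16, 5^8 ≡ 16² = 256 ≡ 24, 5^16 ≡ 24² = 576 ≡ 25. Since 20 = 16 + 4, 5^20 ≡ 25·16: 25·16 = 400 ≡ 23. So 5^20 ≡ 23 (mod 29).
So T(2) = T(5) = 23 while 2 ≠ 5, hence T is not injective.
Since T is not injective, we determine |image(T)|. Computing x^20 mod 29 for each x (by repeated squaring, reducing mod 29 at every step), the values T(0), T(1), …, T(28) are: 0, 1, 23, 25, 7, 23, 24, 25, 16, 16, 7, 20, 1, 20, 24, 24, 20, 1, 20, 7, 16, 16, 25, 24, 23, 7, 25, 23, 1.
The distinct values are {0, 1, 7, 16, 20, 23, 24, 25}; there are 8 of them.

8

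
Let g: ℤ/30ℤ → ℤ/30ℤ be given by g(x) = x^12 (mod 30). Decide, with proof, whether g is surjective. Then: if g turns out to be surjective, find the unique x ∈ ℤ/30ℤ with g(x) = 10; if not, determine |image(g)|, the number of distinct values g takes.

8

g(2): Repeated squaring mod 30: 2^1 ≡ 2, 2^2 ≡ 2² = 4, 2^4 ≡ 4² = 16, 2^8 ≡ 16² = 256 ≡ 16. Since 12 = 8 + 4, 2^12 ≡ 16·16: 16·16 = 256 ≡ 16. So 2^12 ≡ 16 (mod 30).
g(4): Repeated squaring mod 30: 4^1 ≡ 4, 4^2 ≡ 4² = 16, 4^4 ≡ 16² = 256 ≡ 16, 4^8 ≡ 16² = 256 ≡ 16. Since 12 = 8 + 4, 4^12 ≡ 16·16: 16·16 = 256 ≡ 16. So 4^12 ≡ 16 (mod 30).
So g(2) = g(4) = 16 while 2 ≠ 4, hence g is not injective.
A non-injective map from the 30-element set ℤ/30ℤ to itself takes at most 29 distinct values, so it cannot be surjective. Thus g is not surjective.
Since g is not surjective, we determine |image(g)|. Computing x^12 mod 30 for each x (by repeated squaring, reducing mod 30 at every step), the values g(0), g(1), …, g(29) are: 0, 1, 16, 21, 16, 25, 6, 1, 16, 21, 10, 1, 6, 1, 16, 15, 16, 1, 6, 1, 10, 21, 16, 1, 6, 25, 16, 21, 16, 1.
The distinct values are {0, 1, 6, 10, 15, 16, 21, 25}; there are 8 of them.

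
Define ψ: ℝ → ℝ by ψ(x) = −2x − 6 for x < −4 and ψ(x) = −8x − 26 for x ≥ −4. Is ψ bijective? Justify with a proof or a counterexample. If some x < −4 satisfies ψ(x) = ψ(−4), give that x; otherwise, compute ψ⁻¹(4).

Both pieces are strictly decreasing (slopes −2 and −8), so each is injective on its own interval.
The left piece maps (−∞, −4) onto (2, ∞); the right piece maps [−4, ∞) onto (−∞, 6].
These images overlap. In particular ψ(−4) = 6 (right piece), and solving −2x − 6 = 6 on the left piece gives x = −6 < −4.
So ψ(−6) = ψ(−4) with −6 ≠ −4, and ψ is not injective, hence not bijective. This x = −6 is the requested value below −4.

-6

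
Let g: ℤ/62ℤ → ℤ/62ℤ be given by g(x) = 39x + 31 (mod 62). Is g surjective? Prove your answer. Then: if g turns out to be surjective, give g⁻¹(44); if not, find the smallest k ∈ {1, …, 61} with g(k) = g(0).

Since gcd(39, 62) = 1, 39 is invertible modulo 62. Euclid's algorithm: 62 = 1·39 + 23, 39 = 1·23 + 16, 23 = 1·16 + 7, 16 = 2·7 + 2, 7 = 3·2 + 1; back-substituting gives 1 = 35·39 − 22·62, so 39⁻¹ ≡ 35 (mod 62).
Then y ↦ 35(y − 31) is a two-sided inverse to g, so every y ∈ ℤ/62ℤ has a preimage.
Thus g is surjective.
Since g is surjective, we find g⁻¹(44): we need 39x ≡ 44 − 31 ≡ 13 (mod 62). Using 39⁻¹ = 35: x ≡ 35·13 = 455 = 7·62 + 21, so x = 21.
Check: g(21) = 39·21 + 31 = 850 = 13·62 + 44 ≡ 44 (mod 62).

21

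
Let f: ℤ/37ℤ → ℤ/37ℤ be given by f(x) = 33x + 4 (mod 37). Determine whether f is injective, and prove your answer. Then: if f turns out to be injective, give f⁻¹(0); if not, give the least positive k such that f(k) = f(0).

1

Suppose f(a) = f(b) in ℤ/37ℤ. Then 33a + 4 ≡ 33b + 4 (mod 37), thus 33(a − b) ≡ 0 (mod 37).
Since gcd(33, 37) = 1, 33 is invertible modulo 37, therefore a − b ≡ 0 (mod 37), i.e. a = b.
Therefore f is injective.
We now compute 33⁻¹ mod 37 explicitly. Euclid's algorithm: 37 = 1·33 + 4, 33 = 8·4 + 1; back-substituting gives 1 = 9·33 − 8·37, so 33⁻¹ ≡ 9 (mod 37).
Since f is injective, we find f⁻¹(0): we need 33x ≡ 0 − 4 ≡ 33 (mod 37). Using 33⁻¹ = 9: x ≡ 9·33 = 297 = 8·37 + 1, so x = 1.
Check: f(1) = 33·1 + 4 = 37 = 1·37 + 0 ≡ 0 (mod 37).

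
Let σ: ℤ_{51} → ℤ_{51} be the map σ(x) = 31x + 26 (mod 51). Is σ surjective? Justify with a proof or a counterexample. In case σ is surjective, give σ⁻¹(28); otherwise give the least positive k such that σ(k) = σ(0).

Recall that σ is surjective if every y in the codomain equals σ(x) for some x in the domain.
Since gcd(31, 51) = 1, 31 is invertible modulo 51. Euclid's algorithm: 51 = 1·31 + 20, 31 = 1·20 + 11, 20 = 1·11 + 9, 11 = 1·9 + 2, 9 = 4·2 + 1; back-substituting gives 1 = 28·31 − 17·51, so 31⁻¹ ≡ 28 (mod 51).
For any y ∈ ℤ_{51}, x = 28(y − 26) mod 51 satisfies σ(x) = 31·28(y − 26) + 26 ≡ y (since 31·28 ≡ 1 mod 51). So every y has a preimage.
Hence σ is surjective.
Since σ is surjective, we compute σ⁻¹(28): solve 31x + 26 ≡ 28 (mod 51), i.e. 31x ≡ 2 (mod 51).
Multiplying by 31⁻¹ = 28 gives x ≡ 28·2 = 56 = 1·51 + 5 ≡ 5 (mod 51).
Check: σ(5) = 31·5 + 26 = 181 = 3·51 + 28 ≡ 28 (mod 51).

5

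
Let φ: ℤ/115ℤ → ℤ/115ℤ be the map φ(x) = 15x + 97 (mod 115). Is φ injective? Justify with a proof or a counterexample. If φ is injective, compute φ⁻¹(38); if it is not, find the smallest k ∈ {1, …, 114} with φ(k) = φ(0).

We have gcd(15, 115) = 5 > 1. Taking x_1 = 0 and x_2 = 23: φ(0) = 97 and φ(23) = 15·23 + 97 = 442 ≡ 97 (mod 115).
So φ(0) = φ(23) while 0 ≠ 23, hence φ is not injective.
Since φ is not injective, we find the least positive k with φ(k) = φ(0): this means 15k ≡ 0 (mod 115), i.e. 115 ∣ 15k. Since gcd(15, 115) = 5, dividing through by 5 this holds exactly when 23 ∣ 3k, and as gcd(3, 23) = 1, exactly when 23 ∣ k.
The smallest positive such k is 23.

23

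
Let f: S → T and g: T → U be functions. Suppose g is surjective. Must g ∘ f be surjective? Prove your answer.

not surjective

No. Take S = {0}, T = U = {0, 1}, f(0) = 0, and g = identity (surjective).
Then (g ∘ f)(0) = 0, and 1 ∈ U has no preimage under g ∘ f, so g ∘ f is not surjective.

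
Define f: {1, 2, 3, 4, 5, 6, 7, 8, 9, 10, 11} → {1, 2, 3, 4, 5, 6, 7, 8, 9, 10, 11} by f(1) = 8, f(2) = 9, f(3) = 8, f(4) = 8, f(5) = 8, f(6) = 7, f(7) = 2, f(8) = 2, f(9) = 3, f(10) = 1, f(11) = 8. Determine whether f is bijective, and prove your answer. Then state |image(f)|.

6

f(1) = 8 = f(3) with 1 ≠ 3, so f is not injective, hence not bijective.
The image of f is {1, 2, 3, 7, 8, 9}, which has 6 elements.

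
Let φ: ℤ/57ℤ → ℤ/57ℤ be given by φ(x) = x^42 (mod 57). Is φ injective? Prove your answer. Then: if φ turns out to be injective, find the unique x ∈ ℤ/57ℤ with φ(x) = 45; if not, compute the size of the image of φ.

8

φ(2): Repeated squaring mod 57: 2^1 ≡ 2, 2^2 ≡ 2² = 4, 2^4 ≡ 4² = 16, 2^8 ≡ 16² = 256 ≡ 28, 2^16 ≡ 28² = 784 ≡ 43, 2^32 ≡ 43² = 1849 ≡ 25. Since 42 = 32 + 8 + 2, 2^42 ≡ 25·28·4: 25·28 = 700 ≡ 16, then 16·4 = 64 ≡ 7. So 2^42 ≡ 7 (mod 57).
φ(5): Repeated squaring mod 57: 5^1 ≡ 5, 5^2 ≡ 5² = 25, 5^4 ≡ 25² = 625 ≡ 55, 5^8 ≡ 55² = 3025 ≡ 4, 5^16 ≡ 4² = 16, 5^32 ≡ 16² = 256 ≡ 28. Since 42 = 32 + 8 + 2, 5^42 ≡ 28·4·25: 28·4 = 112 ≡ 55, then 55·25 = 1375 ≡ 7. So 5^42 ≡ 7 (mod 57).
So φ(2) = φ(5) = 7 while 2 ≠ 5, therefore φ is not injective.
Since φ is not injective, we determine |image(φ)|. Computing x^42 mod 57 for each x (by repeated squaring, reducing mod 57 at every step), the values φ(0), φ(1), …, φ(56) are: 0, 1, 7, 45, 49, 7, 30, 1, 1, 30, 49, 1, 39, 49, 7, 30, 7, 7, 39, 19, 1, 45, 7, 49, 45, 49, 1, 39, 49, 49, 39, 1, 49, 45, 49, 7, 45, 1, 19, 39, 7, 7, 30, 7, 49, 39, 1, 49, 30, 1, 1, 30, 7, 49, 45, 7, 1.
The distinct values are {0, 1, 7, 19, 30, 39, 45, 49}; there are 8 of them.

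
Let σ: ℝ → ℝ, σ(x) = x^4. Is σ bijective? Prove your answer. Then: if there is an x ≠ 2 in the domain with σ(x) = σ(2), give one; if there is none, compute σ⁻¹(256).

-2

σ(2) = 16 = (−2)^4 = σ(−2) (since 4 is even), with 2 ≠ −2. So σ is not injective, hence not bijective.
For the follow-up, such an x exists: taking x = −2 ∈ ℝ gives σ(−2) = 16 = σ(2) with −2 ≠ 2.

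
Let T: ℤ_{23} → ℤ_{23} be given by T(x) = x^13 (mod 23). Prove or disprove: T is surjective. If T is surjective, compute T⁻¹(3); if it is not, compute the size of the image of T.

Since 23 is prime, the nonzero elements of ℤ_{23} form a cyclic group of order 22.
As gcd(13, 22) = 1, raising to the 13th power is a bijection on this group: if a^13 ≡ b^13 then (ab^{−1})^13 = 1, and the only element of order dividing gcd(13, 22) = 1 is 1, so a = b.
With T(0) = 0 this makes T injective on all of ℤ_{23}, hence bijective (finite equal-size domain and codomain). In particular T is surjective.
Since T is surjective, we find the preimage of 3. The inverse of x ↦ x^13 on (ℤ_{23})^× is x ↦ x^17, because 13·17 = 221 = 10·22 + 1 ≡ 1 (mod 22) and x^{22} = 1 for x ≠ 0 (Fermat). So T⁻¹(3) = 3^17 mod 23.
Repeated squaring mod 23: 3^1 ≡ 3, 3^2 ≡ 3² = 9, 3^4 ≡ 9² = 81 ≡ 12, 3^8 ≡ 12² = 144 ≡ 6, 3^16 ≡ 6² = 36 ≡ 13. Since 17 = 16 + 1, 3^17 ≡ 13·3: 13·3 = 39 ≡ 16. So 3^17 ≡ 16 (mod 23).
Hence T⁻¹(3) = 16.

16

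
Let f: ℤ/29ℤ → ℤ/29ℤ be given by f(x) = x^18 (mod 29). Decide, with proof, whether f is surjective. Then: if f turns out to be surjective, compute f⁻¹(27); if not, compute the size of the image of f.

15

f(14): Repeated squaring mod 29: 14^1 ≡ 14, 14^2 ≡ 14² = 196 ≡ 22, 14^4 ≡ 22² = 484 ≡ 20, 14^8 ≡ 20² = 400 ≡ 23, 14^16 ≡ 23² = 529 ≡ 7. Since 18 = 16 + 2, 14^18 ≡ 7·22: 7·22 = 154 ≡ 9. So 14^18 ≡ 9 (mod 29).
f(15): Repeated squaring mod 29: 15^1 ≡ 15, 15^2 ≡ 15² = 225 ≡ 22, 15^4 ≡ 22² = 484 ≡ 20, 15^8 ≡ 20² = 400 ≡ 23, 15^16 ≡ 23² = 529 ≡ 7. Since 18 = 16 + 2, 15^18 ≡ 7·22: 7·22 = 154 ≡ 9. So 15^18 ≡ 9 (mod 29).
So f(14) = f(15) = 9 while 14 ≠ 15, hence f is not injective.
A non-injective map from the 29-element set ℤ/29ℤ to itself takes at most 28 distinct values, so it cannot be surjective. Thus f is not surjective.
Since f is not surjective, we determine |image(f)|. Computing x^18 mod 29 for each x (by repeated squaring, reducing mod 29 at every step), the values f(0), f(1), …, f(28) are: 0, 1, 13, 6, 24, 16, 20, 23, 22, 7, 5, 4, 28, 25, 9, 9, 25, 28, 4, 5, 7, 22, 23, 20, 16, 24, 6, 13, 1.
The distinct values are {0, 1, 4, 5, 6, 7, 9, 13, 16, 20, 22, 23, 24, 25, 28}; there are 15 of them.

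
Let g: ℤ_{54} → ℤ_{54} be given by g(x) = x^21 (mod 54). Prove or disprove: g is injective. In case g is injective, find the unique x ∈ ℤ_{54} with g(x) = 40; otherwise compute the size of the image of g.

14

g(0) = 0^21 = 0.
g(6): Repeated squaring mod 54: 6^1 ≡ 6, 6^2 ≡ 6² = 36, 6^4 ≡ 36² = 1296 ≡ 0, 6^8 ≡ 0² = 0, 6^16 ≡ 0² = 0. Since 21 = 16 + 4 + 1, 6^21 ≡ 0·0·6: 0·0 = 0, then 0·6 = 0. So 6^21 ≡ 0 (mod 54).
So g(0) = g(6) = 0 while 0 ≠ 6, so g is not injective.
Since g is not injective, we determine |image(g)|. Computing x^21 mod 54 for each x (by repeated squaring, reducing mod 54 at every step), the values g(0), g(1), …, g(53) are: 0, 1, 8, 27, 10, 17, 0, 19, 26, 27, 28, 35, 0, 37, 44, 27, 46, 53, 0, 1, 8, 27, 10, 17, 0, 19, 26, 27, 28, 35, 0, 37, 44, 27, 46, 53, 0, 1, 8, 27, 10, 17, 0, 19, 26, 27, 28, 35, 0, 37, 44, 27, 46, 53.
The distinct values are {0, 1, 8, 10, 17, 19, 26, 27, 28, 35, 37, 44, 46, 53}; there are 14 of them.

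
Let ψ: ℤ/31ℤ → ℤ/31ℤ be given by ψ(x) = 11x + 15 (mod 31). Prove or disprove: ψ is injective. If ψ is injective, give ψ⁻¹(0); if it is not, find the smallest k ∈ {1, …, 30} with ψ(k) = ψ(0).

Recall that ψ is injective when ψ(x_1) = ψ(x_2) forces x_1 = x_2.
If ψ(x_1) = ψ(x_2), then 11x_1 ≡ 11x_2 (mod 31). Because gcd(11, 31) = 1, we may cancel 11 to get x_1 ≡ x_2 (mod 31).
Hence ψ is injective.
We now compute 11⁻¹ mod 31 explicitly. Euclid's algorithm: 31 = 2·11 + 9, 11 = 1·9 + 2, 9 = 4·2 + 1; back-substituting gives 1 = 17·11 − 6·31, so 11⁻¹ ≡ 17 (mod 31).
Since ψ is injective, we find ψ⁻¹(0): we need 11x ≡ 0 − 15 ≡ 16 (mod 31). Using 11⁻¹ = 17: x ≡ 17·16 = 272 = 8·31 + 24, so x = 24.
Check: ψ(24) = 11·24 + 15 = 279 = 9·31 + 0 ≡ 0 (mod 31).

24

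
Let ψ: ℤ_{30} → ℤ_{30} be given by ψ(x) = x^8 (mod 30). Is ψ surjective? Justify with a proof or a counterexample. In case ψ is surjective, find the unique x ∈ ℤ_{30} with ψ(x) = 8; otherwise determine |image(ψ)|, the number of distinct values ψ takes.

8

ψ(2): Repeated squaring mod 30: 2^1 ≡ 2, 2^2 ≡ 2² = 4, 2^4 ≡ 4² = 16, 2^8 ≡ 16² = 256 ≡ 16. So 2^8 ≡ 16 (mod 30).
ψ(4): Repeated squaring mod 30: 4^1 ≡ 4, 4^2 ≡ 4² = 16, 4^4 ≡ 16² = 256 ≡ 16, 4^8 ≡ 16² = 256 ≡ 16. So 4^8 ≡ 16 (mod 30).
So ψ(2) = ψ(4) = 16 while 2 ≠ 4, therefore ψ is not injective.
A non-injective map from the 30-element set ℤ_{30} to itself takes at most 29 distinct values, so it cannot be surjective. Therefore ψ is not surjective.
Since ψ is not surjective, we determine |image(ψ)|. Computing x^8 mod 30 for each x (by repeated squaring, reducing mod 30 at every step), the values ψ(0), ψ(1), …, ψ(29) are: 0, 1, 16, 21, 16, 25, 6, 1, 16, 21, 10, 1, 6, 1, 16, 15, 16, 1, 6, 1, 10, 21, 16, 1, 6, 25, 16, 21, 16, 1.
The distinct values are {0, 1, 6, 10, 15, 16, 21, 25}; there are 8 of them.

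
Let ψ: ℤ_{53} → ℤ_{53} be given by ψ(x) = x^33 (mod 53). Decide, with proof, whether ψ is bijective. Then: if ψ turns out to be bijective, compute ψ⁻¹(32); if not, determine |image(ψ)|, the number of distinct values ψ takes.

Since 53 is prime, the nonzero elements of ℤ_{53} form a cyclic group of order 52.
As gcd(33, 52) = 1, raising to the 33rd power is a bijection on this group: if u^33 ≡ v^33 then (uv^{−1})^33 = 1, and the only element of order dividing gcd(33, 52) = 1 is 1, so u = v.
With ψ(0) = 0 this makes ψ injective on all of ℤ_{53}, hence bijective (finite equal-size domain and codomain). In particular ψ is bijective.
Since ψ is bijective, we find the preimage of 32. The inverse of x ↦ x^33 on (ℤ_{53})^× is x ↦ x^41, because 33·41 = 1353 = 26·52 + 1 ≡ 1 (mod 52) and x^{52} = 1 for x ≠ 0 (Fermat). So ψ⁻¹(32) = 32^41 mod 53.
Repeated squaring mod 53: 32^1 ≡ 32, 32^2 ≡ 32² = 1024 ≡ 17, 32^4 ≡ 17² = 289 ≡ 24, 32^8 ≡ 24² = 576 ≡ 46, 32^16 ≡ 46² = 2116 ≡ 49, 32^32 ≡ 49² = 2401 ≡ 16. Since 41 = 32 + 8 + 1, 32^41 ≡ 16·46·32: 16·46 = 736 ≡ 47, then 47·32 = 1504 ≡ 20. So 32^41 ≡ 20 (mod 53).
Hence ψ⁻¹(32) = 20.

20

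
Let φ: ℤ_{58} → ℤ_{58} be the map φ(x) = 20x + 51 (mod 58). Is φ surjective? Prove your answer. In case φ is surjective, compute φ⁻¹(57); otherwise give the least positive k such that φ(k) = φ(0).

Since gcd(20, 58) = 2, we have 20x ≡ 0 (mod 2) for all x, so φ(x) ≡ 1 (mod 2).
But 0 ≢ 1 (mod 2), so 0 ∈ ℤ_{58} has no preimage. Thus φ is not surjective.
Since φ is not surjective, we find the least positive k with φ(k) = φ(0): this means 20k ≡ 0 (mod 58), i.e. 58 ∣ 20k. Since gcd(20, 58) = 2, dividing through by 2 this holds exactly when 29 ∣ 10k, and as gcd(10, 29) = 1, exactly when 29 ∣ k.
The smallest positive such k is 29.

29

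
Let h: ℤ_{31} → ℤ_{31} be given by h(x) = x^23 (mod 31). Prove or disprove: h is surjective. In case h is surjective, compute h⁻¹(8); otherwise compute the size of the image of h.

2

Since 31 is prime, the nonzero elements of ℤ_{31} form a cyclic group of order 30.
As gcd(23, 30) = 1, raising to the 23rd power is a bijection on this group: if a^23 ≡ b^23 then (ab^{−1})^23 = 1, and the only element of order dividing gcd(23, 30) = 1 is 1, so a = b.
With h(0) = 0 this makes h injective on all of ℤ_{31}, hence bijective (finite equal-size domain and codomain). In particular h is surjective.
Since h is surjective, we find the preimage of 8. The inverse of x ↦ x^23 on (ℤ_{31})^× is x ↦ x^17, because 23·17 = 391 = 13·30 + 1 ≡ 1 (mod 30) and x^{30} = 1 for x ≠ 0 (Fermat). So h⁻¹(8) = 8^17 mod 31.
Repeated squaring mod 31: 8^1 ≡ 8, 8^2 ≡ 8² = 64 ≡ 2, 8^4 ≡ 2² = 4, 8^8 ≡ 4² = 16, 8^16 ≡ 16² = 256 ≡ 8. Since 17 = 16 + 1, 8^17 ≡ 8·8: 8·8 = 64 ≡ 2. So 8^17 ≡ 2 (mod 31).
Hence h⁻¹(8) = 2.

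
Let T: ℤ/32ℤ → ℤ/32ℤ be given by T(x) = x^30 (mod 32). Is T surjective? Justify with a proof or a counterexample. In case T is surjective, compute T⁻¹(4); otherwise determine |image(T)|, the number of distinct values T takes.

5

T(0) = 0^30 = 0.
T(2): Repeated squaring mod 32: 2^1 ≡ 2, 2^2 ≡ 2² = 4, 2^4 ≡ 4² = 16, 2^8 ≡ 16² = 256 ≡ 0, 2^16 ≡ 0² = 0. Since 30 = 16 + 8 + 4 + 2, 2^30 ≡ 0·0·16·4: 0·0 = 0, then 0·16 = 0, then 0·4 = 0. So 2^30 ≡ 0 (mod 32).
So T(0) = T(2) = 0 while 0 ≠ 2, so T is not injective.
A non-injective map from the 32-element set ℤ/32ℤ to itself takes at most 31 distinct values, so it cannot be surjective. Hence T is not surjective.
Since T is not surjective, we determine |image(T)|. Computing x^30 mod 32 for each x (by repeated squaring, reducing mod 32 at every step), the values T(0), T(1), …, T(31) are: 0, 1, 0, 25, 0, 9, 0, 17, 0, 17, 0, 9, 0, 25, 0, 1, 0, 1, 0, 25, 0, 9, 0, 17, 0, 17, 0, 9, 0, 25, 0, 1.
The distinct values are {0, 1, 9, 17, 25}; there are 5 of them.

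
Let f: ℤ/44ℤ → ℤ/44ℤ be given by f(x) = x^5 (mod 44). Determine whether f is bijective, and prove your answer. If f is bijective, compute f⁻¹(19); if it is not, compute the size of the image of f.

f(1) = 1^5 = 1.
f(5): Repeated squaring mod 44: 5^1 ≡ 5, 5^2 ≡ 5² = 25, 5^4 ≡ 25² = 625 ≡ 9. Since 5 = 4 + 1, 5^5 ≡ 9·5: 9·5 = 45 ≡ 1. So 5^5 ≡ 1 (mod 44).
So f(1) = f(5) = 1 while 1 ≠ 5, hence f is not injective, hence not bijective.
Since f is not bijective, we determine |image(f)|. Computing x^5 mod 44 for each x (by repeated squaring, reducing mod 44 at every step), the values f(0), f(1), …, f(43) are: 0, 1, 32, 23, 12, 1, 32, 43, 32, 1, 32, 11, 12, 21, 12, 23, 12, 21, 32, 43, 12, 21, 0, 23, 32, 1, 12, 23, 32, 21, 32, 23, 32, 33, 12, 43, 12, 1, 12, 43, 32, 21, 12, 43.
The distinct values are {0, 1, 11, 12, 21, 23, 32, 33, 43}; there are 9 of them.

9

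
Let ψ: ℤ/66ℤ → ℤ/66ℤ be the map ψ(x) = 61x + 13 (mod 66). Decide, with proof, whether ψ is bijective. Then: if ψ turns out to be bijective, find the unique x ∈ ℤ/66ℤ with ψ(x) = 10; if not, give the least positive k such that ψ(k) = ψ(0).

27

Recall that ψ is injective when ψ(s) = ψ(t) forces s = t.
If ψ(s) = ψ(t), then 61s ≡ 61t (mod 66). Because gcd(61, 66) = 1, we may cancel 61 to get s ≡ t (mod 66).
We now compute 61⁻¹ mod 66 explicitly. Euclid's algorithm: 66 = 1·61 + 5, 61 = 12·5 + 1; back-substituting gives 1 = 13·61 − 12·66, so 61⁻¹ ≡ 13 (mod 66).
Then y ↦ 13(y − 13) is a two-sided inverse to ψ, so every y ∈ ℤ/66ℤ has a preimage.
Thus ψ is bijective.
Since ψ is bijective, we find ψ⁻¹(10): we need 61x ≡ 10 − 13 ≡ 63 (mod 66). Using 61⁻¹ = 13: x ≡ 13·63 = 819 = 12·66 + 27, so x = 27.
Check: ψ(27) = 61·27 + 13 = 1660 = 25·66 + 10 ≡ 10 (mod 66).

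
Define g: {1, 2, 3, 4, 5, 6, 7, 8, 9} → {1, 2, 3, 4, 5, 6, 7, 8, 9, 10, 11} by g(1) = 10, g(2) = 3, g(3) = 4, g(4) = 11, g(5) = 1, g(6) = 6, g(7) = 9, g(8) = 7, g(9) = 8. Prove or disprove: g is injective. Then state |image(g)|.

9

The values g(1), …, g(9) are 10, 3, 4, 11, 1, 6, 9, 7, 8 — all distinct.
So g(x_1) = g(x_2) only when x_1 = x_2, and g is injective.
The image of g is {1, 3, 4, 6, 7, 8, 9, 10, 11}, which has 9 elements.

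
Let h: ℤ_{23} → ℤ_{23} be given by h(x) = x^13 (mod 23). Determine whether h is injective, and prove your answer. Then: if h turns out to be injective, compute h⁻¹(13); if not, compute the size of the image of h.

6

Since 23 is prime, the nonzero elements of ℤ_{23} form a cyclic group of order 22.
As gcd(13, 22) = 1, raising to the 13th power is a bijection on this group: if x_1^13 ≡ x_2^13 then (x_1x_2^{−1})^13 = 1, and the only element of order dividing gcd(13, 22) = 1 is 1, so x_1 = x_2.
With h(0) = 0 this makes h injective on all of ℤ_{23}, hence bijective (finite equal-size domain and codomain). In particular h is injective.
Since h is injective, we find the preimage of 13. The inverse of x ↦ x^13 on (ℤ_{23})^× is x ↦ x^17, because 13·17 = 221 = 10·22 + 1 ≡ 1 (mod 22) and x^{22} = 1 for x ≠ 0 (Fermat). So h⁻¹(13) = 13^17 mod 23.
Repeated squaring mod 23: 13^1 ≡ 13, 13^2 ≡ 13² = 169 ≡ 8, 13^4 ≡ 8² = 64 ≡ 18, 13^8 ≡ 18² = 324 ≡ 2, 13^16 ≡ 2² = 4. Since 17 = 16 + 1, 13^17 ≡ 4·13: 4·13 = 52 ≡ 6. So 13^17 ≡ 6 (mod 23).
Hence h⁻¹(13) = 6.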